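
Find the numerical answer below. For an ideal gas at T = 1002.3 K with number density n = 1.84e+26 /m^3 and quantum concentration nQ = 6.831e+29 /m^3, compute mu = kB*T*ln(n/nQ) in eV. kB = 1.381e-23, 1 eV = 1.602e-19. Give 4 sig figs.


Step 1: n/nQ = 1.84e+26/6.831e+29 = 0.0002694
Step 2: ln(n/nQ) = -8.219
Step 3: mu = kB*T*ln(n/nQ) = 1.384e-20*-8.219 = -1.138e-19 J
Step 4: Convert to eV: -1.138e-19/1.602e-19 = -0.7102 eV

-0.7102


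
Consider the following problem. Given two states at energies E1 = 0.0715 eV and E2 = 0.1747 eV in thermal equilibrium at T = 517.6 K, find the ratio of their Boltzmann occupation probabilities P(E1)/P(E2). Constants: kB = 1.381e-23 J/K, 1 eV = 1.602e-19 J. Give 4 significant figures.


Step 1: Compute energy difference dE = E1 - E2 = 0.0715 - 0.1747 = -0.1032 eV
Step 2: Convert to Joules: dE_J = -0.1032 * 1.602e-19 = -1.653e-20 J
Step 3: Compute exponent = -dE_J / (kB * T) = -(-1.653e-20) / (1.381e-23 * 517.6) = 2.313
Step 4: P(E1)/P(E2) = exp(2.313) = 10.1

10.1


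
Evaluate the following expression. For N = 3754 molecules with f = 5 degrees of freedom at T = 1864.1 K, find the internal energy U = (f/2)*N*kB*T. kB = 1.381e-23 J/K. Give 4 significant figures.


Step 1: f/2 = 5/2 = 2.5
Step 2: N*kB*T = 3754*1.381e-23*1864.1 = 9.664e-17
Step 3: U = 2.5 * 9.664e-17 = 2.416e-16 J

2.416e-16


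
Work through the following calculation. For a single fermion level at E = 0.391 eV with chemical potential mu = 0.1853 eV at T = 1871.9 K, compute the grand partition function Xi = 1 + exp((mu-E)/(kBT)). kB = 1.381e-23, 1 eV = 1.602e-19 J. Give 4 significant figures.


Step 1: (mu - E) = 0.1853 - 0.391 = -0.2057 eV
Step 2: x = (mu-E)*eV/(kB*T) = -0.2057*1.602e-19/(1.381e-23*1871.9) = -1.275
Step 3: exp(x) = 0.2795
Step 4: Xi = 1 + 0.2795 = 1.28

1.28


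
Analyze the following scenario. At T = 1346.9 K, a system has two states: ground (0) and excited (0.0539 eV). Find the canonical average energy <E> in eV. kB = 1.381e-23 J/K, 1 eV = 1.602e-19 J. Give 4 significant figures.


Step 1: beta*E = 0.0539*1.602e-19/(1.381e-23*1346.9) = 0.4642
Step 2: exp(-beta*E) = 0.6286
Step 3: <E> = 0.0539*0.6286/(1+0.6286) = 0.0208 eV

0.0208


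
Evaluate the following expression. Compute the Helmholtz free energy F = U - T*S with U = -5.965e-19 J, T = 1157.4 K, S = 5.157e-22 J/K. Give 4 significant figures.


Step 1: T*S = 1157.4 * 5.157e-22 = 5.969e-19 J
Step 2: F = U - T*S = -5.965e-19 - 5.969e-19
Step 3: F = -1.193e-18 J

-1.193e-18


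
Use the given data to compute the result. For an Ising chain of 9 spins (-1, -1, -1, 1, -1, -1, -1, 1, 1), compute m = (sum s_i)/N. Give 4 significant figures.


Step 1: Count up spins (+1): 3, down spins (-1): 6
Step 2: Total magnetization M = 3 - 6 = -3
Step 3: m = M/N = -3/9 = -0.3333

-0.3333


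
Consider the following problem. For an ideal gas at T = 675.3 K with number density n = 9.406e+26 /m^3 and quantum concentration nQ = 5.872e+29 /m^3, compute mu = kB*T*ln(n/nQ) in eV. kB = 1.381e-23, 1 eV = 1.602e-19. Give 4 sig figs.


Step 1: n/nQ = 9.406e+26/5.872e+29 = 0.001602
Step 2: ln(n/nQ) = -6.437
Step 3: mu = kB*T*ln(n/nQ) = 9.326e-21*-6.437 = -6.003e-20 J
Step 4: Convert to eV: -6.003e-20/1.602e-19 = -0.3747 eV

-0.3747


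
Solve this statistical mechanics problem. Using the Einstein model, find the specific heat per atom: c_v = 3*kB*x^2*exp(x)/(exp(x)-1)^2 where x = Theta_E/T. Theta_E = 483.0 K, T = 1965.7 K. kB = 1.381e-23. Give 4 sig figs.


Step 1: x = Theta_E/T = 483.0/1965.7 = 0.2457
Step 2: x^2 = 0.06038
Step 3: exp(x) = 1.279
Step 4: c_v = 3*1.381e-23*0.06038*1.279/(1.279-1)^2 = 4.122e-23

4.122e-23


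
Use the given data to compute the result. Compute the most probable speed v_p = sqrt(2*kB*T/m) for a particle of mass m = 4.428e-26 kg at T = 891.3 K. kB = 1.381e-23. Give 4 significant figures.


Step 1: Numerator = 2*kB*T = 2*1.381e-23*891.3 = 2.462e-20
Step 2: Ratio = 2.462e-20 / 4.428e-26 = 5.56e+05
Step 3: v_p = sqrt(5.56e+05) = 745.6 m/s

745.6


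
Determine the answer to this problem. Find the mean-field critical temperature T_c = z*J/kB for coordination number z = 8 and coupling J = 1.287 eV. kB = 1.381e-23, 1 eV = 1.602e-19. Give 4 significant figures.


Step 1: z*J = 8*1.287 = 10.3 eV
Step 2: Convert to Joules: 10.3*1.602e-19 = 1.649e-18 J
Step 3: T_c = 1.649e-18 / 1.381e-23 = 1.194e+05 K

1.194e+05


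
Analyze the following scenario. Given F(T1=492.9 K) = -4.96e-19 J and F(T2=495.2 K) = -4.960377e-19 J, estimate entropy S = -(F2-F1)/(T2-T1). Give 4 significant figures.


Step 1: dF = F2 - F1 = -4.960377e-19 - (-4.96e-19) = -3.77e-23 J
Step 2: dT = T2 - T1 = 495.2 - 492.9 = 2.3 K
Step 3: S = -dF/dT = -(-3.77e-23)/2.3 = 1.639e-23 J/K

1.639e-23


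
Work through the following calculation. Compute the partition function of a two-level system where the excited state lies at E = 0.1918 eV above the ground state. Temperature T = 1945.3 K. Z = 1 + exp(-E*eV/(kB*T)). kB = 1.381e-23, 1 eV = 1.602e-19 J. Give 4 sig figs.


Step 1: Compute beta*E = E*eV/(kB*T) = 0.1918*1.602e-19/(1.381e-23*1945.3) = 1.144
Step 2: exp(-beta*E) = exp(-1.144) = 0.3186
Step 3: Z = 1 + 0.3186 = 1.319

1.319


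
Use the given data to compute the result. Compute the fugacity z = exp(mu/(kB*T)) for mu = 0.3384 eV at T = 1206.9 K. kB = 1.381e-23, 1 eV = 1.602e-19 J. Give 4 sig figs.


Step 1: Convert mu to Joules: 0.3384*1.602e-19 = 5.421e-20 J
Step 2: kB*T = 1.381e-23*1206.9 = 1.667e-20 J
Step 3: mu/(kB*T) = 3.253
Step 4: z = exp(3.253) = 25.86

25.86


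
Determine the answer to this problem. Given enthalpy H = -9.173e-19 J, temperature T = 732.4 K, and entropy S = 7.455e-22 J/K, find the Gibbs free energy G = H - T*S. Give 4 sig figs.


Step 1: T*S = 732.4 * 7.455e-22 = 5.46e-19 J
Step 2: G = H - T*S = -9.173e-19 - 5.46e-19
Step 3: G = -1.463e-18 J

-1.463e-18


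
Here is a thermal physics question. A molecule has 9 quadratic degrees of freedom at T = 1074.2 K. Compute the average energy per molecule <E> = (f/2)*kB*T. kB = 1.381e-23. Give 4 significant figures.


Step 1: f/2 = 9/2 = 4.5
Step 2: kB*T = 1.381e-23 * 1074.2 = 1.483e-20
Step 3: <E> = 4.5 * 1.483e-20 = 6.676e-20 J

6.676e-20


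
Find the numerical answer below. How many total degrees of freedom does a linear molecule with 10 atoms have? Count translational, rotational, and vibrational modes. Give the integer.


Step 1: Translational DOF = 3
Step 2: Rotational DOF (linear) = 2
Step 3: Vibrational DOF = 3*10 - 5 = 25
Step 4: Total = 3 + 2 + 25 = 30

30


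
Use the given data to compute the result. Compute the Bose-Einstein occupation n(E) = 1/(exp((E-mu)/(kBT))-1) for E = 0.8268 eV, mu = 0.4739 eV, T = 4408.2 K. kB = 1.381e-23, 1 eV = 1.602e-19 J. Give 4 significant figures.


Step 1: (E - mu) = 0.3529 eV
Step 2: x = (E-mu)*eV/(kB*T) = 0.3529*1.602e-19/(1.381e-23*4408.2) = 0.9287
Step 3: exp(x) = 2.531
Step 4: n = 1/(exp(x)-1) = 0.6531

0.6531


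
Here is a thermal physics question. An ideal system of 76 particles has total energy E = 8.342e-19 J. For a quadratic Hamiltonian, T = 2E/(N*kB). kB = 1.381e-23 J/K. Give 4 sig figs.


Step 1: Numerator = 2*E = 2*8.342e-19 = 1.668e-18 J
Step 2: Denominator = N*kB = 76*1.381e-23 = 1.05e-21
Step 3: T = 1.668e-18 / 1.05e-21 = 1590 K

1590


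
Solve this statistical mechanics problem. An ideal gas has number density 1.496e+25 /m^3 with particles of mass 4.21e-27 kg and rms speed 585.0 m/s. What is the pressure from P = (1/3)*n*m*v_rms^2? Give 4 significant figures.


Step 1: v_rms^2 = 585.0^2 = 3.422e+05
Step 2: n*m = 1.496e+25*4.21e-27 = 0.06298
Step 3: P = (1/3)*0.06298*3.422e+05 = 7185 Pa

7185


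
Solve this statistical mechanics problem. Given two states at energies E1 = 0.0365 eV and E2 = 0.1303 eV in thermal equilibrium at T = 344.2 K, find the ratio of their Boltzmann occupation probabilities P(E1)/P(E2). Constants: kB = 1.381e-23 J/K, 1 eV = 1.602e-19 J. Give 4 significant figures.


Step 1: Compute energy difference dE = E1 - E2 = 0.0365 - 0.1303 = -0.0938 eV
Step 2: Convert to Joules: dE_J = -0.0938 * 1.602e-19 = -1.503e-20 J
Step 3: Compute exponent = -dE_J / (kB * T) = -(-1.503e-20) / (1.381e-23 * 344.2) = 3.161
Step 4: P(E1)/P(E2) = exp(3.161) = 23.6

23.6


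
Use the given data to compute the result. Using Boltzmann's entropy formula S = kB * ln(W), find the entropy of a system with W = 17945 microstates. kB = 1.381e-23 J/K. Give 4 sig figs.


Step 1: ln(W) = ln(17945) = 9.795
Step 2: S = kB * ln(W) = 1.381e-23 * 9.795
Step 3: S = 1.353e-22 J/K

1.353e-22


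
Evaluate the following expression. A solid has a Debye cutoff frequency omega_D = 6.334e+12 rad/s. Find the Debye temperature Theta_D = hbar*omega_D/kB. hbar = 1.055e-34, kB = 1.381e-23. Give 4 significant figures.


Step 1: hbar*omega_D = 1.055e-34 * 6.334e+12 = 6.682e-22 J
Step 2: Theta_D = 6.682e-22 / 1.381e-23
Step 3: Theta_D = 48.39 K

48.39


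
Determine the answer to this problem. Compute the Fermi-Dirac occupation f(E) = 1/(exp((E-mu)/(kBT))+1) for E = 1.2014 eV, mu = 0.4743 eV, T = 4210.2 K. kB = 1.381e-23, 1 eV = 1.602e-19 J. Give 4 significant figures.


Step 1: (E - mu) = 1.2014 - 0.4743 = 0.7271 eV
Step 2: Convert: (E-mu)*eV = 1.165e-19 J
Step 3: x = (E-mu)*eV/(kB*T) = 2.003
Step 4: f = 1/(exp(2.003)+1) = 0.1188

0.1188


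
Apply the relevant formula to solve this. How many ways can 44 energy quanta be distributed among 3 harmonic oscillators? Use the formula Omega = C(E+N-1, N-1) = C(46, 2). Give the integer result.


Step 1: Use binomial coefficient C(46, 2)
Step 2: Numerator = 46! / 44!
Step 3: Denominator = 2!
Step 4: Omega = 1035

1035


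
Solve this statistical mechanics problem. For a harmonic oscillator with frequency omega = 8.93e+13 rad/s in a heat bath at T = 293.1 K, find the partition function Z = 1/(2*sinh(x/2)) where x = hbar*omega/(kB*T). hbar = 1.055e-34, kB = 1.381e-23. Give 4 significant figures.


Step 1: Compute x = hbar*omega/(kB*T) = 1.055e-34*8.93e+13/(1.381e-23*293.1) = 2.328
Step 2: x/2 = 1.164
Step 3: sinh(x/2) = 1.445
Step 4: Z = 1/(2*1.445) = 0.3461

0.3461


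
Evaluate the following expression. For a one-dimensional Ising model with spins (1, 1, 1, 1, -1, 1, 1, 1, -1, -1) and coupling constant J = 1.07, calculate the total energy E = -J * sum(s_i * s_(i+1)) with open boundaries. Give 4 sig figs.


Step 1: Nearest-neighbor products: 1, 1, 1, -1, -1, 1, 1, -1, 1
Step 2: Sum of products = 3
Step 3: E = -1.07 * 3 = -3.21

-3.21


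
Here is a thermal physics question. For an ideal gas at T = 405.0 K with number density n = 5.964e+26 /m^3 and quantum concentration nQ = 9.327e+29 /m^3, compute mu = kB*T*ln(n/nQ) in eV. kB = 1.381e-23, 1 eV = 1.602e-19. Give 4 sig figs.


Step 1: n/nQ = 5.964e+26/9.327e+29 = 0.0006394
Step 2: ln(n/nQ) = -7.355
Step 3: mu = kB*T*ln(n/nQ) = 5.593e-21*-7.355 = -4.114e-20 J
Step 4: Convert to eV: -4.114e-20/1.602e-19 = -0.2568 eV

-0.2568


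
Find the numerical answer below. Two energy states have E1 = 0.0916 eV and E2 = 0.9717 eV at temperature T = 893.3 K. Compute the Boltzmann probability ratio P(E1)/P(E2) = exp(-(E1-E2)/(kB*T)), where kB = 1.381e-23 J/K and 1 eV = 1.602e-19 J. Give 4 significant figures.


Step 1: Compute energy difference dE = E1 - E2 = 0.0916 - 0.9717 = -0.8801 eV
Step 2: Convert to Joules: dE_J = -0.8801 * 1.602e-19 = -1.41e-19 J
Step 3: Compute exponent = -dE_J / (kB * T) = -(-1.41e-19) / (1.381e-23 * 893.3) = 11.43
Step 4: P(E1)/P(E2) = exp(11.43) = 9.194e+04

9.194e+04


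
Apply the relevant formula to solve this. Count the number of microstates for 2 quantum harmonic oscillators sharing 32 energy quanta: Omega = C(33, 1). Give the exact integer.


Step 1: Use binomial coefficient C(33, 1)
Step 2: Numerator = 33! / 32!
Step 3: Denominator = 1!
Step 4: Omega = 33

33


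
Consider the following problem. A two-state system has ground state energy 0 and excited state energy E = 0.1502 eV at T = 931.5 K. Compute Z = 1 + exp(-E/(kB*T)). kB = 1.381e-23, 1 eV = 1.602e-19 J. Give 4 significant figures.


Step 1: Compute beta*E = E*eV/(kB*T) = 0.1502*1.602e-19/(1.381e-23*931.5) = 1.87
Step 2: exp(-beta*E) = exp(-1.87) = 0.154
Step 3: Z = 1 + 0.154 = 1.154

1.154


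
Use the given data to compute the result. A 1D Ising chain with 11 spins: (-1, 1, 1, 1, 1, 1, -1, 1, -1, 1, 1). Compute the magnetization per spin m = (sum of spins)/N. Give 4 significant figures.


Step 1: Count up spins (+1): 8, down spins (-1): 3
Step 2: Total magnetization M = 8 - 3 = 5
Step 3: m = M/N = 5/11 = 0.4545

0.4545


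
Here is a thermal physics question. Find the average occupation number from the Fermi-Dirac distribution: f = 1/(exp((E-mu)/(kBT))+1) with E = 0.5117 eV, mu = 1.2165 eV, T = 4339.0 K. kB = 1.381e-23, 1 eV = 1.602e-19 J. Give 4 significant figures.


Step 1: (E - mu) = 0.5117 - 1.2165 = -0.7048 eV
Step 2: Convert: (E-mu)*eV = -1.129e-19 J
Step 3: x = (E-mu)*eV/(kB*T) = -1.884
Step 4: f = 1/(exp(-1.884)+1) = 0.8681

0.8681


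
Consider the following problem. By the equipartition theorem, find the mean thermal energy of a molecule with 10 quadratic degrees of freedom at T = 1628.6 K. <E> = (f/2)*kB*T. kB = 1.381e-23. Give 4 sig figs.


Step 1: f/2 = 10/2 = 5
Step 2: kB*T = 1.381e-23 * 1628.6 = 2.249e-20
Step 3: <E> = 5 * 2.249e-20 = 1.125e-19 J

1.125e-19


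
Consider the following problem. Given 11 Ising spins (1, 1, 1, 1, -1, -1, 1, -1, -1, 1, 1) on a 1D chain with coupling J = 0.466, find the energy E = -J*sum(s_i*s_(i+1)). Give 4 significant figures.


Step 1: Nearest-neighbor products: 1, 1, 1, -1, 1, -1, -1, 1, -1, 1
Step 2: Sum of products = 2
Step 3: E = -0.466 * 2 = -0.932

-0.932


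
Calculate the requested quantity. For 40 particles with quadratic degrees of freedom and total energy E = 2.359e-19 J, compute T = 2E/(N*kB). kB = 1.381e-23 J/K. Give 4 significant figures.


Step 1: Numerator = 2*E = 2*2.359e-19 = 4.718e-19 J
Step 2: Denominator = N*kB = 40*1.381e-23 = 5.524e-22
Step 3: T = 4.718e-19 / 5.524e-22 = 854.1 K

854.1


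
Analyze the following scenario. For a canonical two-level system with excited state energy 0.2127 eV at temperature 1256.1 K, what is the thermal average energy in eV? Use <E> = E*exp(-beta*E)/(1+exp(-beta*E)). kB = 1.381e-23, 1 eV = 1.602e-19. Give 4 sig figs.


Step 1: beta*E = 0.2127*1.602e-19/(1.381e-23*1256.1) = 1.964
Step 2: exp(-beta*E) = 0.1403
Step 3: <E> = 0.2127*0.1403/(1+0.1403) = 0.02616 eV

0.02616


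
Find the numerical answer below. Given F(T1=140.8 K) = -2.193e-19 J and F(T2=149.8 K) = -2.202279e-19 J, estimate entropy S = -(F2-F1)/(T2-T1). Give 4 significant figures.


Step 1: dF = F2 - F1 = -2.202279e-19 - (-2.193e-19) = -9.279e-22 J
Step 2: dT = T2 - T1 = 149.8 - 140.8 = 9 K
Step 3: S = -dF/dT = -(-9.279e-22)/9 = 1.031e-22 J/K

1.031e-22


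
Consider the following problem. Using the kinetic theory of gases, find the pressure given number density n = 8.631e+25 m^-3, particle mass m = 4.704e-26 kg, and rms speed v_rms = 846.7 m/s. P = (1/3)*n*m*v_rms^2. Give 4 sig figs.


Step 1: v_rms^2 = 846.7^2 = 7.169e+05
Step 2: n*m = 8.631e+25*4.704e-26 = 4.06
Step 3: P = (1/3)*4.06*7.169e+05 = 9.702e+05 Pa

9.702e+05


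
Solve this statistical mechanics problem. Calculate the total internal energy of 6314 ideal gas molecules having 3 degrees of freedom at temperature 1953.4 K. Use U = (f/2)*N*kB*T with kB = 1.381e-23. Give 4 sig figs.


Step 1: f/2 = 3/2 = 1.5
Step 2: N*kB*T = 6314*1.381e-23*1953.4 = 1.703e-16
Step 3: U = 1.5 * 1.703e-16 = 2.555e-16 J

2.555e-16


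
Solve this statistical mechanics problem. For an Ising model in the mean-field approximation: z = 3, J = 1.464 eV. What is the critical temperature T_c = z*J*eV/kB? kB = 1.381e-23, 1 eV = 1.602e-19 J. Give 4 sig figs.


Step 1: z*J = 3*1.464 = 4.392 eV
Step 2: Convert to Joules: 4.392*1.602e-19 = 7.036e-19 J
Step 3: T_c = 7.036e-19 / 1.381e-23 = 5.095e+04 K

5.095e+04


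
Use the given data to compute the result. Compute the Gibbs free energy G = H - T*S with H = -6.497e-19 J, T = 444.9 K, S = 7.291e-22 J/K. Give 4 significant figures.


Step 1: T*S = 444.9 * 7.291e-22 = 3.244e-19 J
Step 2: G = H - T*S = -6.497e-19 - 3.244e-19
Step 3: G = -9.741e-19 J

-9.741e-19


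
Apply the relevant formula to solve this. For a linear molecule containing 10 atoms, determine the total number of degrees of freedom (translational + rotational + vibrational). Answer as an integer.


Step 1: Translational DOF = 3
Step 2: Rotational DOF (linear) = 2
Step 3: Vibrational DOF = 3*10 - 5 = 25
Step 4: Total = 3 + 2 + 25 = 30

30


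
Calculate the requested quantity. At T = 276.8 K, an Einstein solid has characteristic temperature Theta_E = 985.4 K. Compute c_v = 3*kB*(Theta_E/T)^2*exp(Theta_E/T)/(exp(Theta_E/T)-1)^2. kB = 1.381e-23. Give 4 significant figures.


Step 1: x = Theta_E/T = 985.4/276.8 = 3.56
Step 2: x^2 = 12.67
Step 3: exp(x) = 35.16
Step 4: c_v = 3*1.381e-23*12.67*35.16/(35.16-1)^2 = 1.582e-23

1.582e-23


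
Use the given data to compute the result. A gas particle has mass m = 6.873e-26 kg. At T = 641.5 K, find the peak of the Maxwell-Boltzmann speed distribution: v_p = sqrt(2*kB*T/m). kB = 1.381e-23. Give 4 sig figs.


Step 1: Numerator = 2*kB*T = 2*1.381e-23*641.5 = 1.772e-20
Step 2: Ratio = 1.772e-20 / 6.873e-26 = 2.578e+05
Step 3: v_p = sqrt(2.578e+05) = 507.7 m/s

507.7


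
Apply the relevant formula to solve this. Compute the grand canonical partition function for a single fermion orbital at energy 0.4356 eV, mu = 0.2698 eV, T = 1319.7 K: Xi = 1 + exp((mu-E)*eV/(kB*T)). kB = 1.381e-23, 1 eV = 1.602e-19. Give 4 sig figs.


Step 1: (mu - E) = 0.2698 - 0.4356 = -0.1658 eV
Step 2: x = (mu-E)*eV/(kB*T) = -0.1658*1.602e-19/(1.381e-23*1319.7) = -1.457
Step 3: exp(x) = 0.2328
Step 4: Xi = 1 + 0.2328 = 1.233

1.233


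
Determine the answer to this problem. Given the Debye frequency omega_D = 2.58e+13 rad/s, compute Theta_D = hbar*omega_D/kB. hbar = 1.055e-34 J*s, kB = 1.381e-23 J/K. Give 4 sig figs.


Step 1: hbar*omega_D = 1.055e-34 * 2.58e+13 = 2.722e-21 J
Step 2: Theta_D = 2.722e-21 / 1.381e-23
Step 3: Theta_D = 197.1 K

197.1


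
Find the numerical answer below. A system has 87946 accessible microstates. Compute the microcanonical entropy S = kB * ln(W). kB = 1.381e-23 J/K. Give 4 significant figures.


Step 1: ln(W) = ln(87946) = 11.38
Step 2: S = kB * ln(W) = 1.381e-23 * 11.38
Step 3: S = 1.572e-22 J/K

1.572e-22


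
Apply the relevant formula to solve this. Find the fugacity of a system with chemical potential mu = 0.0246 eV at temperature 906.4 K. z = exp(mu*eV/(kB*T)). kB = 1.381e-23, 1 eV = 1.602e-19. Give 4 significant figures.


Step 1: Convert mu to Joules: 0.0246*1.602e-19 = 3.941e-21 J
Step 2: kB*T = 1.381e-23*906.4 = 1.252e-20 J
Step 3: mu/(kB*T) = 0.3148
Step 4: z = exp(0.3148) = 1.37

1.37


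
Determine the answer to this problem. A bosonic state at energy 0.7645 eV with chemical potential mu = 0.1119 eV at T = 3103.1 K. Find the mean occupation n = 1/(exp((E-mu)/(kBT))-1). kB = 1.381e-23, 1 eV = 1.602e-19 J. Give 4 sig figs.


Step 1: (E - mu) = 0.6526 eV
Step 2: x = (E-mu)*eV/(kB*T) = 0.6526*1.602e-19/(1.381e-23*3103.1) = 2.44
Step 3: exp(x) = 11.47
Step 4: n = 1/(exp(x)-1) = 0.09552

0.09552


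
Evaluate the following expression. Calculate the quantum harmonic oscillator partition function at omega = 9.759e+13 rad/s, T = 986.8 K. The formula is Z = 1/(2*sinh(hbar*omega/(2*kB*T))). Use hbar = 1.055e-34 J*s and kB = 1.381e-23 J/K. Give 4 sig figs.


Step 1: Compute x = hbar*omega/(kB*T) = 1.055e-34*9.759e+13/(1.381e-23*986.8) = 0.7555
Step 2: x/2 = 0.3778
Step 3: sinh(x/2) = 0.3868
Step 4: Z = 1/(2*0.3868) = 1.293

1.293


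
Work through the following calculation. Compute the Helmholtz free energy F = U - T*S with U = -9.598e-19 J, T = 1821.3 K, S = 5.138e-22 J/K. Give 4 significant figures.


Step 1: T*S = 1821.3 * 5.138e-22 = 9.358e-19 J
Step 2: F = U - T*S = -9.598e-19 - 9.358e-19
Step 3: F = -1.896e-18 J

-1.896e-18


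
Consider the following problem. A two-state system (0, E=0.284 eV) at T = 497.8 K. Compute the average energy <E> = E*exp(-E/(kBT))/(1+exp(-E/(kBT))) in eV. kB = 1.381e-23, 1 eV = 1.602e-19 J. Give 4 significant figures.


Step 1: beta*E = 0.284*1.602e-19/(1.381e-23*497.8) = 6.618
Step 2: exp(-beta*E) = 0.001336
Step 3: <E> = 0.284*0.001336/(1+0.001336) = 0.0003789 eV

0.0003789


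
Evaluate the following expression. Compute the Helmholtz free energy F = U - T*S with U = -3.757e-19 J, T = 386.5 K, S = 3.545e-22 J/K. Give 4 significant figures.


Step 1: T*S = 386.5 * 3.545e-22 = 1.37e-19 J
Step 2: F = U - T*S = -3.757e-19 - 1.37e-19
Step 3: F = -5.127e-19 J

-5.127e-19


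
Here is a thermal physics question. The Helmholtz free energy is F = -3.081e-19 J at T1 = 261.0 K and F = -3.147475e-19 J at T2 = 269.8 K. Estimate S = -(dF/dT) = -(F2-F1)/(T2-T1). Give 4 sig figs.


Step 1: dF = F2 - F1 = -3.147475e-19 - (-3.081e-19) = -6.6475e-21 J
Step 2: dT = T2 - T1 = 269.8 - 261.0 = 8.8 K
Step 3: S = -dF/dT = -(-6.6475e-21)/8.8 = 7.554e-22 J/K

7.554e-22


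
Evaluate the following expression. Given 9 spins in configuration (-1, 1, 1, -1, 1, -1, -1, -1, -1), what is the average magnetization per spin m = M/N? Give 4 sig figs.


Step 1: Count up spins (+1): 3, down spins (-1): 6
Step 2: Total magnetization M = 3 - 6 = -3
Step 3: m = M/N = -3/9 = -0.3333

-0.3333


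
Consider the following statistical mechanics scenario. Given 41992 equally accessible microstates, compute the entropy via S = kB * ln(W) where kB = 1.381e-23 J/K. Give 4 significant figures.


Step 1: ln(W) = ln(41992) = 10.65
Step 2: S = kB * ln(W) = 1.381e-23 * 10.65
Step 3: S = 1.47e-22 J/K

1.47e-22


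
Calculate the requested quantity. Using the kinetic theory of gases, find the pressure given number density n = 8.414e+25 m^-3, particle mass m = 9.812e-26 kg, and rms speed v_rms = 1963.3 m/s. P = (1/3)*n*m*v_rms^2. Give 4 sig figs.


Step 1: v_rms^2 = 1963.3^2 = 3.855e+06
Step 2: n*m = 8.414e+25*9.812e-26 = 8.256
Step 3: P = (1/3)*8.256*3.855e+06 = 1.061e+07 Pa

1.061e+07


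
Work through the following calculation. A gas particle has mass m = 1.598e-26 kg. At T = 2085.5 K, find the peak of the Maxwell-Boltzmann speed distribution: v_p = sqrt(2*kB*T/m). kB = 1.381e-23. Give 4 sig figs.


Step 1: Numerator = 2*kB*T = 2*1.381e-23*2085.5 = 5.76e-20
Step 2: Ratio = 5.76e-20 / 1.598e-26 = 3.605e+06
Step 3: v_p = sqrt(3.605e+06) = 1899 m/s

1899


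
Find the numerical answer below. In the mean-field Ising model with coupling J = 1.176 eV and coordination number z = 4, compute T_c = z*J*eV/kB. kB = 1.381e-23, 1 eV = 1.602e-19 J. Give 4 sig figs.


Step 1: z*J = 4*1.176 = 4.704 eV
Step 2: Convert to Joules: 4.704*1.602e-19 = 7.536e-19 J
Step 3: T_c = 7.536e-19 / 1.381e-23 = 5.457e+04 K

5.457e+04


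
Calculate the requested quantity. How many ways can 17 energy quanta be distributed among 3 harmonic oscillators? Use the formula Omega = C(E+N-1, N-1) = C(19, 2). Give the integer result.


Step 1: Use binomial coefficient C(19, 2)
Step 2: Numerator = 19! / 17!
Step 3: Denominator = 2!
Step 4: Omega = 171

171


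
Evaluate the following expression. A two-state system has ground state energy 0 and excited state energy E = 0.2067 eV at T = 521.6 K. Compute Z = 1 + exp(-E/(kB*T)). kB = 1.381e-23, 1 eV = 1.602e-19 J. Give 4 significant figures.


Step 1: Compute beta*E = E*eV/(kB*T) = 0.2067*1.602e-19/(1.381e-23*521.6) = 4.597
Step 2: exp(-beta*E) = exp(-4.597) = 0.01008
Step 3: Z = 1 + 0.01008 = 1.01

1.01


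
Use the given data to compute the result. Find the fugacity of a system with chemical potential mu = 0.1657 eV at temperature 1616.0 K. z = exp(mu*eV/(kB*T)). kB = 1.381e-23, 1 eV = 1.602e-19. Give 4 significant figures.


Step 1: Convert mu to Joules: 0.1657*1.602e-19 = 2.655e-20 J
Step 2: kB*T = 1.381e-23*1616.0 = 2.232e-20 J
Step 3: mu/(kB*T) = 1.189
Step 4: z = exp(1.189) = 3.285

3.285


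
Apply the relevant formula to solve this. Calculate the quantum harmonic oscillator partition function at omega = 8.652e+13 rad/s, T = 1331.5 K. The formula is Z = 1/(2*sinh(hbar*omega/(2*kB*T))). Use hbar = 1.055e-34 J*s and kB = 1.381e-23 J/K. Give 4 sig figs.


Step 1: Compute x = hbar*omega/(kB*T) = 1.055e-34*8.652e+13/(1.381e-23*1331.5) = 0.4964
Step 2: x/2 = 0.2482
Step 3: sinh(x/2) = 0.2508
Step 4: Z = 1/(2*0.2508) = 1.994

1.994


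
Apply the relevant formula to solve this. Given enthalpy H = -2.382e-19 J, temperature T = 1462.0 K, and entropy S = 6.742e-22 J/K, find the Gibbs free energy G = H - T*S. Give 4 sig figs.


Step 1: T*S = 1462.0 * 6.742e-22 = 9.857e-19 J
Step 2: G = H - T*S = -2.382e-19 - 9.857e-19
Step 3: G = -1.224e-18 J

-1.224e-18


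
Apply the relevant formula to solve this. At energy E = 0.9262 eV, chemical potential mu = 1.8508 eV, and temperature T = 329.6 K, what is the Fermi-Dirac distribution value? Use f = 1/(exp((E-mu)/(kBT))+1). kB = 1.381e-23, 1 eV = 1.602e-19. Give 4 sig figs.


Step 1: (E - mu) = 0.9262 - 1.8508 = -0.9246 eV
Step 2: Convert: (E-mu)*eV = -1.481e-19 J
Step 3: x = (E-mu)*eV/(kB*T) = -32.54
Step 4: f = 1/(exp(-32.54)+1) = 1

1


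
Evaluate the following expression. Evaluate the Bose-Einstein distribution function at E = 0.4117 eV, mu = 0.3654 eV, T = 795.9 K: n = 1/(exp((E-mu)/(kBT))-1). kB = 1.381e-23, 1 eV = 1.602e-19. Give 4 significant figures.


Step 1: (E - mu) = 0.0463 eV
Step 2: x = (E-mu)*eV/(kB*T) = 0.0463*1.602e-19/(1.381e-23*795.9) = 0.6748
Step 3: exp(x) = 1.964
Step 4: n = 1/(exp(x)-1) = 1.038

1.038


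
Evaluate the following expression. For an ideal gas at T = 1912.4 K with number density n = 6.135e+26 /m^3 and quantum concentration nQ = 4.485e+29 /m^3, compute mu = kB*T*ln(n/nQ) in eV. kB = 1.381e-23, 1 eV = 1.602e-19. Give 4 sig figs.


Step 1: n/nQ = 6.135e+26/4.485e+29 = 0.001368
Step 2: ln(n/nQ) = -6.594
Step 3: mu = kB*T*ln(n/nQ) = 2.641e-20*-6.594 = -1.742e-19 J
Step 4: Convert to eV: -1.742e-19/1.602e-19 = -1.087 eV

-1.087


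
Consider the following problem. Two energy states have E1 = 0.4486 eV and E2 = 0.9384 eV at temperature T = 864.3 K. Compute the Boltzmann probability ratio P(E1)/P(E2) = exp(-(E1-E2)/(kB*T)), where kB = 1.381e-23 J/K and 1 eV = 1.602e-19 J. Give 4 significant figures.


Step 1: Compute energy difference dE = E1 - E2 = 0.4486 - 0.9384 = -0.4898 eV
Step 2: Convert to Joules: dE_J = -0.4898 * 1.602e-19 = -7.847e-20 J
Step 3: Compute exponent = -dE_J / (kB * T) = -(-7.847e-20) / (1.381e-23 * 864.3) = 6.574
Step 4: P(E1)/P(E2) = exp(6.574) = 716.2

716.2


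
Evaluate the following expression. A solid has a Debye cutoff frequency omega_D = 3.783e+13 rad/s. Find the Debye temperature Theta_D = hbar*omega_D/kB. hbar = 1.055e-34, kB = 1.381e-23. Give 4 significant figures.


Step 1: hbar*omega_D = 1.055e-34 * 3.783e+13 = 3.991e-21 J
Step 2: Theta_D = 3.991e-21 / 1.381e-23
Step 3: Theta_D = 289 K

289


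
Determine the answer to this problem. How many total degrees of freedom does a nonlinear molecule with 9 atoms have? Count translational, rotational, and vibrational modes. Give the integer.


Step 1: Translational DOF = 3
Step 2: Rotational DOF (nonlinear) = 3
Step 3: Vibrational DOF = 3*9 - 6 = 21
Step 4: Total = 3 + 3 + 21 = 27

27


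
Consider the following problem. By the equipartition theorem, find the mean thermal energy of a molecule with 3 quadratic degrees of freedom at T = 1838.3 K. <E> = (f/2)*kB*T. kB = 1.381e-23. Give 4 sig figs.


Step 1: f/2 = 3/2 = 1.5
Step 2: kB*T = 1.381e-23 * 1838.3 = 2.539e-20
Step 3: <E> = 1.5 * 2.539e-20 = 3.808e-20 J

3.808e-20


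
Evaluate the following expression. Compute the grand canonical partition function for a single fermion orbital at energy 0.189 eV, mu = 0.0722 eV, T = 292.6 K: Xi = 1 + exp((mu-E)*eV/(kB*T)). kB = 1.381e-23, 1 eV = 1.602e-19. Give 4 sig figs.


Step 1: (mu - E) = 0.0722 - 0.189 = -0.1168 eV
Step 2: x = (mu-E)*eV/(kB*T) = -0.1168*1.602e-19/(1.381e-23*292.6) = -4.631
Step 3: exp(x) = 0.009749
Step 4: Xi = 1 + 0.009749 = 1.01

1.01


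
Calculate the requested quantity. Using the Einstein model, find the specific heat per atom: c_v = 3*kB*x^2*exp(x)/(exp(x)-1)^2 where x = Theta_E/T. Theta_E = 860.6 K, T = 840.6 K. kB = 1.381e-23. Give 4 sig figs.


Step 1: x = Theta_E/T = 860.6/840.6 = 1.024
Step 2: x^2 = 1.048
Step 3: exp(x) = 2.784
Step 4: c_v = 3*1.381e-23*1.048*2.784/(2.784-1)^2 = 3.799e-23

3.799e-23


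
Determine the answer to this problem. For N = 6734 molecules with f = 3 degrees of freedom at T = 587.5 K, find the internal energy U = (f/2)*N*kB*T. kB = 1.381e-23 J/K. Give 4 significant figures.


Step 1: f/2 = 3/2 = 1.5
Step 2: N*kB*T = 6734*1.381e-23*587.5 = 5.464e-17
Step 3: U = 1.5 * 5.464e-17 = 8.195e-17 J

8.195e-17


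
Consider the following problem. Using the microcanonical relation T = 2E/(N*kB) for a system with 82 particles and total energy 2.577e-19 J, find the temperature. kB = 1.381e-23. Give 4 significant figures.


Step 1: Numerator = 2*E = 2*2.577e-19 = 5.154e-19 J
Step 2: Denominator = N*kB = 82*1.381e-23 = 1.132e-21
Step 3: T = 5.154e-19 / 1.132e-21 = 455.1 K

455.1


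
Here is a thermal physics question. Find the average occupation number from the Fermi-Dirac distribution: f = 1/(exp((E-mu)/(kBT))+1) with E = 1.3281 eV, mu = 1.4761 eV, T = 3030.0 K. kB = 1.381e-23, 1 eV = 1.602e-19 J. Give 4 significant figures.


Step 1: (E - mu) = 1.3281 - 1.4761 = -0.148 eV
Step 2: Convert: (E-mu)*eV = -2.371e-20 J
Step 3: x = (E-mu)*eV/(kB*T) = -0.5666
Step 4: f = 1/(exp(-0.5666)+1) = 0.638

0.638


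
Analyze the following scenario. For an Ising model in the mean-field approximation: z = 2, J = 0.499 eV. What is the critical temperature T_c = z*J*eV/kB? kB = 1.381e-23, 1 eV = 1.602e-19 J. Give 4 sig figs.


Step 1: z*J = 2*0.499 = 0.998 eV
Step 2: Convert to Joules: 0.998*1.602e-19 = 1.599e-19 J
Step 3: T_c = 1.599e-19 / 1.381e-23 = 1.158e+04 K

1.158e+04


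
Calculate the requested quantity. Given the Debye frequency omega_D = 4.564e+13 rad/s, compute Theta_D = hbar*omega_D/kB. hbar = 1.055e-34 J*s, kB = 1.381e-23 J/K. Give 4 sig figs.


Step 1: hbar*omega_D = 1.055e-34 * 4.564e+13 = 4.815e-21 J
Step 2: Theta_D = 4.815e-21 / 1.381e-23
Step 3: Theta_D = 348.7 K

348.7


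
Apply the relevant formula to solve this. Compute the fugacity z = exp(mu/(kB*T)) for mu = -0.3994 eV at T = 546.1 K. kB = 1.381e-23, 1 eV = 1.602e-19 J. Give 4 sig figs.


Step 1: Convert mu to Joules: -0.3994*1.602e-19 = -6.398e-20 J
Step 2: kB*T = 1.381e-23*546.1 = 7.542e-21 J
Step 3: mu/(kB*T) = -8.484
Step 4: z = exp(-8.484) = 0.0002067

0.0002067


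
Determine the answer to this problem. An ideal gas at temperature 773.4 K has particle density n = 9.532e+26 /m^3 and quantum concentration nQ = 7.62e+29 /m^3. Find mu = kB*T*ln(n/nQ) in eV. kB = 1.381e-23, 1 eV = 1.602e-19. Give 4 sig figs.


Step 1: n/nQ = 9.532e+26/7.62e+29 = 0.001251
Step 2: ln(n/nQ) = -6.684
Step 3: mu = kB*T*ln(n/nQ) = 1.068e-20*-6.684 = -7.139e-20 J
Step 4: Convert to eV: -7.139e-20/1.602e-19 = -0.4456 eV

-0.4456


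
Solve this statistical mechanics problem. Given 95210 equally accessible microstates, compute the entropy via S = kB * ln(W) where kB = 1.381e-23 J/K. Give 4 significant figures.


Step 1: ln(W) = ln(95210) = 11.46
Step 2: S = kB * ln(W) = 1.381e-23 * 11.46
Step 3: S = 1.583e-22 J/K

1.583e-22


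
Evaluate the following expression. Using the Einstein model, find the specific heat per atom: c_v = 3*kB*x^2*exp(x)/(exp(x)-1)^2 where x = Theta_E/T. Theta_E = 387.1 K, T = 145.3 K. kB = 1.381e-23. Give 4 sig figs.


Step 1: x = Theta_E/T = 387.1/145.3 = 2.664
Step 2: x^2 = 7.098
Step 3: exp(x) = 14.36
Step 4: c_v = 3*1.381e-23*7.098*14.36/(14.36-1)^2 = 2.367e-23

2.367e-23


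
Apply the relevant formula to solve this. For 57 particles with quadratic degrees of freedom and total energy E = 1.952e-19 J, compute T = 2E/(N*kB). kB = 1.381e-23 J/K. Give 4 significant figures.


Step 1: Numerator = 2*E = 2*1.952e-19 = 3.904e-19 J
Step 2: Denominator = N*kB = 57*1.381e-23 = 7.872e-22
Step 3: T = 3.904e-19 / 7.872e-22 = 496 K

496


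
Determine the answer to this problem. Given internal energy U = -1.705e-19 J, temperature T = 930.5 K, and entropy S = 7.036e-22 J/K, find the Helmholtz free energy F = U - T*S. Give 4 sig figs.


Step 1: T*S = 930.5 * 7.036e-22 = 6.547e-19 J
Step 2: F = U - T*S = -1.705e-19 - 6.547e-19
Step 3: F = -8.252e-19 J

-8.252e-19


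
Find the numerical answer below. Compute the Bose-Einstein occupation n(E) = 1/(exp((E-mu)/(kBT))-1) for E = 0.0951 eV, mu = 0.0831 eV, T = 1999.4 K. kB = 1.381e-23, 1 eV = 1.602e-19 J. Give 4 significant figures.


Step 1: (E - mu) = 0.012 eV
Step 2: x = (E-mu)*eV/(kB*T) = 0.012*1.602e-19/(1.381e-23*1999.4) = 0.06962
Step 3: exp(x) = 1.072
Step 4: n = 1/(exp(x)-1) = 13.87

13.87


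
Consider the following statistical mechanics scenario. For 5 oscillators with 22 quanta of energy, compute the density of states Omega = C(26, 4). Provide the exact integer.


Step 1: Use binomial coefficient C(26, 4)
Step 2: Numerator = 26! / 22!
Step 3: Denominator = 4!
Step 4: Omega = 14950

14950


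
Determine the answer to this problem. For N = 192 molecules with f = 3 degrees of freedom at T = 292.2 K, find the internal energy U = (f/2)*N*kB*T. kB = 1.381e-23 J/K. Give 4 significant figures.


Step 1: f/2 = 3/2 = 1.5
Step 2: N*kB*T = 192*1.381e-23*292.2 = 7.748e-19
Step 3: U = 1.5 * 7.748e-19 = 1.162e-18 J

1.162e-18


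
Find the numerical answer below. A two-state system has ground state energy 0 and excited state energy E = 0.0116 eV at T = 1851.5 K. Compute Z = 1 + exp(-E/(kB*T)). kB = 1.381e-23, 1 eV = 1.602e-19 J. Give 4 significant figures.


Step 1: Compute beta*E = E*eV/(kB*T) = 0.0116*1.602e-19/(1.381e-23*1851.5) = 0.07268
Step 2: exp(-beta*E) = exp(-0.07268) = 0.9299
Step 3: Z = 1 + 0.9299 = 1.93

1.93


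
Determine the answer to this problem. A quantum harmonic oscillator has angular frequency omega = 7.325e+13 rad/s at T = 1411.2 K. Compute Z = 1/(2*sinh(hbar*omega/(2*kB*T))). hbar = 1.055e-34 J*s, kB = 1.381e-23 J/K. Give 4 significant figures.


Step 1: Compute x = hbar*omega/(kB*T) = 1.055e-34*7.325e+13/(1.381e-23*1411.2) = 0.3965
Step 2: x/2 = 0.1983
Step 3: sinh(x/2) = 0.1996
Step 4: Z = 1/(2*0.1996) = 2.505

2.505


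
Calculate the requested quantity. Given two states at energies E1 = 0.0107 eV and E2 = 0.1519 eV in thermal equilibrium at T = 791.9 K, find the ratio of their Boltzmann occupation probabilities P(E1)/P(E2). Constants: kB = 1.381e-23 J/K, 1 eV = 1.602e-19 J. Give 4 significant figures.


Step 1: Compute energy difference dE = E1 - E2 = 0.0107 - 0.1519 = -0.1412 eV
Step 2: Convert to Joules: dE_J = -0.1412 * 1.602e-19 = -2.262e-20 J
Step 3: Compute exponent = -dE_J / (kB * T) = -(-2.262e-20) / (1.381e-23 * 791.9) = 2.068
Step 4: P(E1)/P(E2) = exp(2.068) = 7.912

7.912


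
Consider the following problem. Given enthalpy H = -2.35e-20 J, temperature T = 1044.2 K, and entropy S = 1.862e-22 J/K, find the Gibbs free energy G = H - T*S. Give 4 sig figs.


Step 1: T*S = 1044.2 * 1.862e-22 = 1.944e-19 J
Step 2: G = H - T*S = -2.35e-20 - 1.944e-19
Step 3: G = -2.179e-19 J

-2.179e-19


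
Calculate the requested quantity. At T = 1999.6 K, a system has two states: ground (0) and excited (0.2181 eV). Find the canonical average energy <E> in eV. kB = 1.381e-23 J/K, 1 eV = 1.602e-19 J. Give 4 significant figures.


Step 1: beta*E = 0.2181*1.602e-19/(1.381e-23*1999.6) = 1.265
Step 2: exp(-beta*E) = 0.2822
Step 3: <E> = 0.2181*0.2822/(1+0.2822) = 0.048 eV

0.048


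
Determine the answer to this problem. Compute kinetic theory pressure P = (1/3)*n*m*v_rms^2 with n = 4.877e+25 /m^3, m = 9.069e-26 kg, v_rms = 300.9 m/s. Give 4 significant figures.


Step 1: v_rms^2 = 300.9^2 = 9.054e+04
Step 2: n*m = 4.877e+25*9.069e-26 = 4.423
Step 3: P = (1/3)*4.423*9.054e+04 = 1.335e+05 Pa

1.335e+05


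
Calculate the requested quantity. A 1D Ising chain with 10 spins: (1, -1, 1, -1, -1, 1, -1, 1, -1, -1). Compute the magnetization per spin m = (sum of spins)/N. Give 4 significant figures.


Step 1: Count up spins (+1): 4, down spins (-1): 6
Step 2: Total magnetization M = 4 - 6 = -2
Step 3: m = M/N = -2/10 = -0.2

-0.2


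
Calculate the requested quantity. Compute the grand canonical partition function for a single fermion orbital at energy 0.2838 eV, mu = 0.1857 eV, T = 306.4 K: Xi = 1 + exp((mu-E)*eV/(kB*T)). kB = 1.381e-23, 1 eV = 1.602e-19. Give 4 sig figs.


Step 1: (mu - E) = 0.1857 - 0.2838 = -0.0981 eV
Step 2: x = (mu-E)*eV/(kB*T) = -0.0981*1.602e-19/(1.381e-23*306.4) = -3.714
Step 3: exp(x) = 0.02438
Step 4: Xi = 1 + 0.02438 = 1.024

1.024


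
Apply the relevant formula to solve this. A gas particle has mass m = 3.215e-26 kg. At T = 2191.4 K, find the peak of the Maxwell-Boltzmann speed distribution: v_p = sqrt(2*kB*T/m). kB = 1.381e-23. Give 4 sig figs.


Step 1: Numerator = 2*kB*T = 2*1.381e-23*2191.4 = 6.053e-20
Step 2: Ratio = 6.053e-20 / 3.215e-26 = 1.883e+06
Step 3: v_p = sqrt(1.883e+06) = 1372 m/s

1372


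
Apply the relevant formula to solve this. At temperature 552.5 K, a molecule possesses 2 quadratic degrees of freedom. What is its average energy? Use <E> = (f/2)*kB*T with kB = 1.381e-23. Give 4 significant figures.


Step 1: f/2 = 2/2 = 1
Step 2: kB*T = 1.381e-23 * 552.5 = 7.63e-21
Step 3: <E> = 1 * 7.63e-21 = 7.63e-21 J

7.63e-21


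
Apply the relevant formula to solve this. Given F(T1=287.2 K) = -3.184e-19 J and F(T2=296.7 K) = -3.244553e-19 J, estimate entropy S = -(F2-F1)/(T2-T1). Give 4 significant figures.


Step 1: dF = F2 - F1 = -3.244553e-19 - (-3.184e-19) = -6.0553e-21 J
Step 2: dT = T2 - T1 = 296.7 - 287.2 = 9.5 K
Step 3: S = -dF/dT = -(-6.0553e-21)/9.5 = 6.374e-22 J/K

6.374e-22


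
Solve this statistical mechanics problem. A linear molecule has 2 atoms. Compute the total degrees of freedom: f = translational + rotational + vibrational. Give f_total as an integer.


Step 1: Translational DOF = 3
Step 2: Rotational DOF (linear) = 2
Step 3: Vibrational DOF = 3*2 - 5 = 1
Step 4: Total = 3 + 2 + 1 = 6

6


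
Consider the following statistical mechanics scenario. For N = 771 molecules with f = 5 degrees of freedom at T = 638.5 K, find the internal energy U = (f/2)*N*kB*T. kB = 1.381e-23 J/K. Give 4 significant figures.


Step 1: f/2 = 5/2 = 2.5
Step 2: N*kB*T = 771*1.381e-23*638.5 = 6.798e-18
Step 3: U = 2.5 * 6.798e-18 = 1.7e-17 J

1.7e-17


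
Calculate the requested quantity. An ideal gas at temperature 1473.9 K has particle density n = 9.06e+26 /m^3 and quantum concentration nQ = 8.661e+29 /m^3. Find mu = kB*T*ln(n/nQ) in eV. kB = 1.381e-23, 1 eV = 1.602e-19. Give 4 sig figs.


Step 1: n/nQ = 9.06e+26/8.661e+29 = 0.001046
Step 2: ln(n/nQ) = -6.863
Step 3: mu = kB*T*ln(n/nQ) = 2.035e-20*-6.863 = -1.397e-19 J
Step 4: Convert to eV: -1.397e-19/1.602e-19 = -0.872 eV

-0.872


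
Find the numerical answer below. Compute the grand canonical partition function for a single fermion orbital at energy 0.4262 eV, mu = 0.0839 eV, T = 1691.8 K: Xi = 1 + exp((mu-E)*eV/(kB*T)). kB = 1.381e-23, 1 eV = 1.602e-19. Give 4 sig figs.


Step 1: (mu - E) = 0.0839 - 0.4262 = -0.3423 eV
Step 2: x = (mu-E)*eV/(kB*T) = -0.3423*1.602e-19/(1.381e-23*1691.8) = -2.347
Step 3: exp(x) = 0.09565
Step 4: Xi = 1 + 0.09565 = 1.096

1.096


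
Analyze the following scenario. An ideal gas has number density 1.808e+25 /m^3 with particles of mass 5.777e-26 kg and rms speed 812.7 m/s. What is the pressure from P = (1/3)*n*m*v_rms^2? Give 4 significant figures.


Step 1: v_rms^2 = 812.7^2 = 6.605e+05
Step 2: n*m = 1.808e+25*5.777e-26 = 1.044
Step 3: P = (1/3)*1.044*6.605e+05 = 2.3e+05 Pa

2.3e+05


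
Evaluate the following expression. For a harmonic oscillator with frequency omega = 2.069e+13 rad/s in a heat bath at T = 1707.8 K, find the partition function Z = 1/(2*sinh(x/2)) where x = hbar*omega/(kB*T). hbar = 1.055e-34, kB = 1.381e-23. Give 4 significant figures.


Step 1: Compute x = hbar*omega/(kB*T) = 1.055e-34*2.069e+13/(1.381e-23*1707.8) = 0.09255
Step 2: x/2 = 0.04628
Step 3: sinh(x/2) = 0.04629
Step 4: Z = 1/(2*0.04629) = 10.8

10.8
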